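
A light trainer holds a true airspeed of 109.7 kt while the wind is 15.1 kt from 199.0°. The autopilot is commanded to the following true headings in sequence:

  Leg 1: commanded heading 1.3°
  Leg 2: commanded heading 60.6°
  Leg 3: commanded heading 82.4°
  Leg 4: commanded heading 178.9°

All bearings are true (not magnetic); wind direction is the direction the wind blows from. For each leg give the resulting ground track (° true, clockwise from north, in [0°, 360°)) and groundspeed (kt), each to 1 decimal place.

Leg 1: track=3.4°, groundspeed=124.2 kt
Leg 2: track=55.9°, groundspeed=121.4 kt
Leg 3: track=75.8°, groundspeed=117.2 kt
Leg 4: track=175.8°, groundspeed=95.7 kt

Leg 1: heading 1.3°; drift +2.1° → track 3.4°, groundspeed 124.2 kt
Leg 2: heading 60.6°; drift -4.7° → track 55.9°, groundspeed 121.4 kt
Leg 3: heading 82.4°; drift -6.6° → track 75.8°, groundspeed 117.2 kt
Leg 4: heading 178.9°; drift -3.1° → track 175.8°, groundspeed 95.7 kt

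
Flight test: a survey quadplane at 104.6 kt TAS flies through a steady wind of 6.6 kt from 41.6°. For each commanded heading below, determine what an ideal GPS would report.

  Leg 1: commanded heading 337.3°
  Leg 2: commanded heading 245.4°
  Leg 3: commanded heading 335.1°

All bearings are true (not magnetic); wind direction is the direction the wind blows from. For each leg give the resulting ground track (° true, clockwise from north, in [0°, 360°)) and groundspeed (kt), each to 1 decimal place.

Leg 1: heading 337.3°; drift -3.3° → track 334.0°, groundspeed 101.9 kt
Leg 2: heading 245.4°; drift -1.4° → track 244.0°, groundspeed 110.7 kt
Leg 3: heading 335.1°; drift -3.4° → track 331.7°, groundspeed 102.1 kt

Leg 1: track=334.0°, groundspeed=101.9 kt
Leg 2: track=244.0°, groundspeed=110.7 kt
Leg 3: track=331.7°, groundspeed=102.1 kt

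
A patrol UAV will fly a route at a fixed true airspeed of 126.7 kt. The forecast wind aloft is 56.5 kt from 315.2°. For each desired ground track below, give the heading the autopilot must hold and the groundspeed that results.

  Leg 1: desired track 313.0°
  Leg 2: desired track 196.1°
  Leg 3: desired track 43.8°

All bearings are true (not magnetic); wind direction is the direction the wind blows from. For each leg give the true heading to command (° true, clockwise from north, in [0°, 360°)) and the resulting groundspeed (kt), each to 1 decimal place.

Leg 1: desired track 313.0°; wind correction +1.0° → command heading 314.0°, groundspeed 70.2 kt
Leg 2: desired track 196.1°; wind correction +22.9° → command heading 219.0°, groundspeed 144.2 kt
Leg 3: desired track 43.8°; wind correction -26.5° → command heading 17.3°, groundspeed 112.0 kt

Leg 1: heading=314.0°, groundspeed=70.2 kt
Leg 2: heading=219.0°, groundspeed=144.2 kt
Leg 3: heading=17.3°, groundspeed=112.0 kt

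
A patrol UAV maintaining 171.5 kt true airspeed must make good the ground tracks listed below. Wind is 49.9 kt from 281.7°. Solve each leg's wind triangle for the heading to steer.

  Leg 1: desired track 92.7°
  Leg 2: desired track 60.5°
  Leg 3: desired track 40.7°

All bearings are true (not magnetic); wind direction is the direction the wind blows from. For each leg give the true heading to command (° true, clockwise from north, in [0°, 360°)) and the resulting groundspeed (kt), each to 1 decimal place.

Leg 1: desired track 92.7°; wind correction -2.6° → command heading 90.1°, groundspeed 220.6 kt
Leg 2: desired track 60.5°; wind correction -11.0° → command heading 49.5°, groundspeed 205.9 kt
Leg 3: desired track 40.7°; wind correction -14.7° → command heading 26.0°, groundspeed 190.0 kt

Leg 1: heading=90.1°, groundspeed=220.6 kt
Leg 2: heading=49.5°, groundspeed=205.9 kt
Leg 3: heading=26.0°, groundspeed=190.0 kt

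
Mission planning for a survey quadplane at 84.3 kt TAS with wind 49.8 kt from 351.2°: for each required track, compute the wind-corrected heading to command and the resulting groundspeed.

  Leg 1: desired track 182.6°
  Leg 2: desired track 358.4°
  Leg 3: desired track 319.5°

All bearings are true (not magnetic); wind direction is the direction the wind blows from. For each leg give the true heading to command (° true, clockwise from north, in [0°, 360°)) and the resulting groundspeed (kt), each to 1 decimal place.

Leg 1: heading=189.3°, groundspeed=132.5 kt
Leg 2: heading=354.2°, groundspeed=34.7 kt
Leg 3: heading=337.6°, groundspeed=37.8 kt

Leg 1: desired track 182.6°; wind correction +6.7° → command heading 189.3°, groundspeed 132.5 kt
Leg 2: desired track 358.4°; wind correction -4.2° → command heading 354.2°, groundspeed 34.7 kt
Leg 3: desired track 319.5°; wind correction +18.1° → command heading 337.6°, groundspeed 37.8 kt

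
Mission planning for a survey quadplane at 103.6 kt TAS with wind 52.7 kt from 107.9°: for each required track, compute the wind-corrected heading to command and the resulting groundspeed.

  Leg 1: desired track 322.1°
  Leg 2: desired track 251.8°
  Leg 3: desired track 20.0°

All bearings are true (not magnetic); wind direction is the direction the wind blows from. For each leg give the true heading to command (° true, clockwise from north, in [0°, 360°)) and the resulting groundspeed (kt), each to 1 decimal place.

Leg 1: heading=338.7°, groundspeed=142.9 kt
Leg 2: heading=234.4°, groundspeed=141.4 kt
Leg 3: heading=50.6°, groundspeed=87.3 kt

Leg 1: desired track 322.1°; wind correction +16.6° → command heading 338.7°, groundspeed 142.9 kt
Leg 2: desired track 251.8°; wind correction -17.4° → command heading 234.4°, groundspeed 141.4 kt
Leg 3: desired track 20.0°; wind correction +30.6° → command heading 50.6°, groundspeed 87.3 kt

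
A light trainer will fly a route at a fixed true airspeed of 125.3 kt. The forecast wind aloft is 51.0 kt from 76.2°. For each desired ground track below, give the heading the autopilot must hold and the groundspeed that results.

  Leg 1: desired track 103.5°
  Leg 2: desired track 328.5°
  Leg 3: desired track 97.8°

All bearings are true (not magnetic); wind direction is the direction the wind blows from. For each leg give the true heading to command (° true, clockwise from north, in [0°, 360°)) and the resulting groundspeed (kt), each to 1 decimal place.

Leg 1: desired track 103.5°; wind correction -10.8° → command heading 92.7°, groundspeed 77.8 kt
Leg 2: desired track 328.5°; wind correction +22.8° → command heading 351.3°, groundspeed 131.0 kt
Leg 3: desired track 97.8°; wind correction -8.6° → command heading 89.2°, groundspeed 76.5 kt

Leg 1: heading=92.7°, groundspeed=77.8 kt
Leg 2: heading=351.3°, groundspeed=131.0 kt
Leg 3: heading=89.2°, groundspeed=76.5 kt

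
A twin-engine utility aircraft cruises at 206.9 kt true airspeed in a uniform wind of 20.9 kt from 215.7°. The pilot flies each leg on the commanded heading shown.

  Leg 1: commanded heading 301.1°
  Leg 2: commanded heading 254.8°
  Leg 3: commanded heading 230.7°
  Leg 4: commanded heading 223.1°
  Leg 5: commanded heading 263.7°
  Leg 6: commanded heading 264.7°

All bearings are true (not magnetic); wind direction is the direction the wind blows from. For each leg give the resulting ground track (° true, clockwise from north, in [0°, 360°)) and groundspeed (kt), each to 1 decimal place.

Leg 1: track=306.9°, groundspeed=206.3 kt
Leg 2: track=258.8°, groundspeed=191.1 kt
Leg 3: track=232.4°, groundspeed=186.8 kt
Leg 4: track=223.9°, groundspeed=186.2 kt
Leg 5: track=268.3°, groundspeed=193.5 kt
Leg 6: track=269.4°, groundspeed=193.8 kt

Leg 1: heading 301.1°; drift +5.8° → track 306.9°, groundspeed 206.3 kt
Leg 2: heading 254.8°; drift +4.0° → track 258.8°, groundspeed 191.1 kt
Leg 3: heading 230.7°; drift +1.7° → track 232.4°, groundspeed 186.8 kt
Leg 4: heading 223.1°; drift +0.8° → track 223.9°, groundspeed 186.2 kt
Leg 5: heading 263.7°; drift +4.6° → track 268.3°, groundspeed 193.5 kt
Leg 6: heading 264.7°; drift +4.7° → track 269.4°, groundspeed 193.8 kt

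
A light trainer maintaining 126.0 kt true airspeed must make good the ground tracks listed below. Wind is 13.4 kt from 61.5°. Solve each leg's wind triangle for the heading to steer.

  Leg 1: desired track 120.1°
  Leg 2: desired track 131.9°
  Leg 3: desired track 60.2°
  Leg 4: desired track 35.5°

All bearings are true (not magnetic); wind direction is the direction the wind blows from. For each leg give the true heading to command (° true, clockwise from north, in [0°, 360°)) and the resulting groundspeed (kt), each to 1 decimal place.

Leg 1: desired track 120.1°; wind correction -5.2° → command heading 114.9°, groundspeed 118.5 kt
Leg 2: desired track 131.9°; wind correction -5.7° → command heading 126.2°, groundspeed 120.9 kt
Leg 3: desired track 60.2°; wind correction +0.1° → command heading 60.3°, groundspeed 112.6 kt
Leg 4: desired track 35.5°; wind correction +2.7° → command heading 38.2°, groundspeed 113.8 kt

Leg 1: heading=114.9°, groundspeed=118.5 kt
Leg 2: heading=126.2°, groundspeed=120.9 kt
Leg 3: heading=60.3°, groundspeed=112.6 kt
Leg 4: heading=38.2°, groundspeed=113.8 kt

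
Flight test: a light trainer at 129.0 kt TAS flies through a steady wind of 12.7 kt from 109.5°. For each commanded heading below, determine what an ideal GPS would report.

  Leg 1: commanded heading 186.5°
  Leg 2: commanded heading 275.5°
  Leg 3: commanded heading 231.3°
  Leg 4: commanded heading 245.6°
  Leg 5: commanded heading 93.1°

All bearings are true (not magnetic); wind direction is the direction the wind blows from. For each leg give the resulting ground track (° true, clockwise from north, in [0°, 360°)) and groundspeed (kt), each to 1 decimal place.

Leg 1: track=192.1°, groundspeed=126.7 kt
Leg 2: track=276.7°, groundspeed=141.4 kt
Leg 3: track=235.8°, groundspeed=136.1 kt
Leg 4: track=249.2°, groundspeed=138.4 kt
Leg 5: track=91.3°, groundspeed=116.9 kt

Leg 1: heading 186.5°; drift +5.6° → track 192.1°, groundspeed 126.7 kt
Leg 2: heading 275.5°; drift +1.2° → track 276.7°, groundspeed 141.4 kt
Leg 3: heading 231.3°; drift +4.5° → track 235.8°, groundspeed 136.1 kt
Leg 4: heading 245.6°; drift +3.6° → track 249.2°, groundspeed 138.4 kt
Leg 5: heading 93.1°; drift -1.8° → track 91.3°, groundspeed 116.9 kt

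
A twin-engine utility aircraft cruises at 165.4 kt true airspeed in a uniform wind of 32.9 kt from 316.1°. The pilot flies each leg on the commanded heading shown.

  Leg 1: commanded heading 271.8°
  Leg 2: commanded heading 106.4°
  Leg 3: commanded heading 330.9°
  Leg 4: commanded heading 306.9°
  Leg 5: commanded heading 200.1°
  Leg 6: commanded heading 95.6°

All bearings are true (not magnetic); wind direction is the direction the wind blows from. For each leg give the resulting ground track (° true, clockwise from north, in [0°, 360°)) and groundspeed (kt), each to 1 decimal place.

Leg 1: heading 271.8°; drift -9.2° → track 262.6°, groundspeed 143.7 kt
Leg 2: heading 106.4°; drift +4.8° → track 111.2°, groundspeed 194.7 kt
Leg 3: heading 330.9°; drift +3.6° → track 334.5°, groundspeed 133.9 kt
Leg 4: heading 306.9°; drift -2.3° → track 304.6°, groundspeed 133.0 kt
Leg 5: heading 200.1°; drift -9.3° → track 190.8°, groundspeed 182.2 kt
Leg 6: heading 95.6°; drift +6.4° → track 102.0°, groundspeed 191.6 kt

Leg 1: track=262.6°, groundspeed=143.7 kt
Leg 2: track=111.2°, groundspeed=194.7 kt
Leg 3: track=334.5°, groundspeed=133.9 kt
Leg 4: track=304.6°, groundspeed=133.0 kt
Leg 5: track=190.8°, groundspeed=182.2 kt
Leg 6: track=102.0°, groundspeed=191.6 kt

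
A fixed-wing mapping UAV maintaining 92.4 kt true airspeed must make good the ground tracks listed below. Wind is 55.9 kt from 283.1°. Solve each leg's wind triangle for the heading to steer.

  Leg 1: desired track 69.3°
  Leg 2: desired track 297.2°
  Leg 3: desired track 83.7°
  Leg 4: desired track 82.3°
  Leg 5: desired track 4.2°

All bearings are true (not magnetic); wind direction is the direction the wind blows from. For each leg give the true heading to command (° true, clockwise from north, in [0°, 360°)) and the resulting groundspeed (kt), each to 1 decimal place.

Leg 1: desired track 69.3°; wind correction -19.7° → command heading 49.6°, groundspeed 133.5 kt
Leg 2: desired track 297.2°; wind correction -8.5° → command heading 288.7°, groundspeed 37.2 kt
Leg 3: desired track 83.7°; wind correction -11.6° → command heading 72.1°, groundspeed 143.2 kt
Leg 4: desired track 82.3°; wind correction -12.4° → command heading 69.9°, groundspeed 142.5 kt
Leg 5: desired track 4.2°; wind correction -36.7° → command heading 327.5°, groundspeed 65.4 kt

Leg 1: heading=49.6°, groundspeed=133.5 kt
Leg 2: heading=288.7°, groundspeed=37.2 kt
Leg 3: heading=72.1°, groundspeed=143.2 kt
Leg 4: heading=69.9°, groundspeed=142.5 kt
Leg 5: heading=327.5°, groundspeed=65.4 kt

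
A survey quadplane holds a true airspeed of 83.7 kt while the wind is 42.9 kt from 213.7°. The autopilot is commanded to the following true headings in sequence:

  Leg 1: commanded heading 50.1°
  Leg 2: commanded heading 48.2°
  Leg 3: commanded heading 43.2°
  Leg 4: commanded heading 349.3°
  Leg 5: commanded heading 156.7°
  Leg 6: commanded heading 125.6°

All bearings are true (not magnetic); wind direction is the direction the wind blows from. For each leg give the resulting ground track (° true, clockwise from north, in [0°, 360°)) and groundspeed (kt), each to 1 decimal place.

Leg 1: heading 50.1°; drift -5.5° → track 44.6°, groundspeed 125.4 kt
Leg 2: heading 48.2°; drift -4.9° → track 43.3°, groundspeed 125.7 kt
Leg 3: heading 43.2°; drift -3.2° → track 40.0°, groundspeed 126.2 kt
Leg 4: heading 349.3°; drift +14.7° → track 4.0°, groundspeed 118.2 kt
Leg 5: heading 156.7°; drift -30.8° → track 125.9°, groundspeed 70.2 kt
Leg 6: heading 125.6°; drift -27.5° → track 98.1°, groundspeed 92.8 kt

Leg 1: track=44.6°, groundspeed=125.4 kt
Leg 2: track=43.3°, groundspeed=125.7 kt
Leg 3: track=40.0°, groundspeed=126.2 kt
Leg 4: track=4.0°, groundspeed=118.2 kt
Leg 5: track=125.9°, groundspeed=70.2 kt
Leg 6: track=98.1°, groundspeed=92.8 kt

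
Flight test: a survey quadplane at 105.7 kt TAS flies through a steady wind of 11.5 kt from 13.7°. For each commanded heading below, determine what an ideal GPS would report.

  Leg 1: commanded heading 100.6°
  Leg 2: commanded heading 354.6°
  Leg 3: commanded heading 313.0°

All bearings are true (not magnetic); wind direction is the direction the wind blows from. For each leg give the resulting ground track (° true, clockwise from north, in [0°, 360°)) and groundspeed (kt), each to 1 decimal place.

Leg 1: heading 100.6°; drift +6.2° → track 106.8°, groundspeed 105.7 kt
Leg 2: heading 354.6°; drift -2.3° → track 352.3°, groundspeed 94.9 kt
Leg 3: heading 313.0°; drift -5.7° → track 307.3°, groundspeed 100.6 kt

Leg 1: track=106.8°, groundspeed=105.7 kt
Leg 2: track=352.3°, groundspeed=94.9 kt
Leg 3: track=307.3°, groundspeed=100.6 kt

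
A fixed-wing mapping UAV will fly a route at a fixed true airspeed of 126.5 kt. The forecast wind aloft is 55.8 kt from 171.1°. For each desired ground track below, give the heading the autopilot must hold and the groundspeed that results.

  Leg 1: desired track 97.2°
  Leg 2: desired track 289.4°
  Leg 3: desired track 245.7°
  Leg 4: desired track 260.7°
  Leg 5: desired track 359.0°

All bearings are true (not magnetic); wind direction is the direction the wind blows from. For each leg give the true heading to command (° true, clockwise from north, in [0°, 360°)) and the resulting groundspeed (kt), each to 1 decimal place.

Leg 1: heading=122.3°, groundspeed=99.1 kt
Leg 2: heading=266.5°, groundspeed=143.0 kt
Leg 3: heading=220.5°, groundspeed=99.7 kt
Leg 4: heading=234.5°, groundspeed=113.1 kt
Leg 5: heading=2.5°, groundspeed=181.5 kt

Leg 1: desired track 97.2°; wind correction +25.1° → command heading 122.3°, groundspeed 99.1 kt
Leg 2: desired track 289.4°; wind correction -22.9° → command heading 266.5°, groundspeed 143.0 kt
Leg 3: desired track 245.7°; wind correction -25.2° → command heading 220.5°, groundspeed 99.7 kt
Leg 4: desired track 260.7°; wind correction -26.2° → command heading 234.5°, groundspeed 113.1 kt
Leg 5: desired track 359.0°; wind correction +3.5° → command heading 2.5°, groundspeed 181.5 kt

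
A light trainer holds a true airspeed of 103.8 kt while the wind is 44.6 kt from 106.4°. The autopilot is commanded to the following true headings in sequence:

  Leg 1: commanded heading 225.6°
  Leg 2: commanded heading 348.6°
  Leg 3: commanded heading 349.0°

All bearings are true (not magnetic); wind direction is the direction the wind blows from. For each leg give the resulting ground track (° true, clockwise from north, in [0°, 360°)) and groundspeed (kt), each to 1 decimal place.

Leg 1: heading 225.6°; drift +17.2° → track 242.8°, groundspeed 131.5 kt
Leg 2: heading 348.6°; drift -17.6° → track 331.0°, groundspeed 130.7 kt
Leg 3: heading 349.0°; drift -17.7° → track 331.3°, groundspeed 130.5 kt

Leg 1: track=242.8°, groundspeed=131.5 kt
Leg 2: track=331.0°, groundspeed=130.7 kt
Leg 3: track=331.3°, groundspeed=130.5 kt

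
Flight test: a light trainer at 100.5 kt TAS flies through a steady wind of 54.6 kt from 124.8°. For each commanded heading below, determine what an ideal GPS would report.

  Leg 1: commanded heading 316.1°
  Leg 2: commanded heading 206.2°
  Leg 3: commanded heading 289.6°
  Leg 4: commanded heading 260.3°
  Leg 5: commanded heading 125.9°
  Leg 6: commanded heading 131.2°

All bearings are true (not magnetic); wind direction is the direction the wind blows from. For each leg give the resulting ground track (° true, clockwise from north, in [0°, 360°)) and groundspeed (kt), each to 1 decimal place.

Leg 1: heading 316.1°; drift -4.0° → track 312.1°, groundspeed 154.4 kt
Leg 2: heading 206.2°; drift +30.3° → track 236.5°, groundspeed 107.0 kt
Leg 3: heading 289.6°; drift +5.3° → track 294.9°, groundspeed 153.9 kt
Leg 4: heading 260.3°; drift +15.3° → track 275.6°, groundspeed 144.6 kt
Leg 5: heading 125.9°; drift +1.3° → track 127.2°, groundspeed 45.9 kt
Leg 6: heading 131.2°; drift +7.5° → track 138.7°, groundspeed 46.6 kt

Leg 1: track=312.1°, groundspeed=154.4 kt
Leg 2: track=236.5°, groundspeed=107.0 kt
Leg 3: track=294.9°, groundspeed=153.9 kt
Leg 4: track=275.6°, groundspeed=144.6 kt
Leg 5: track=127.2°, groundspeed=45.9 kt
Leg 6: track=138.7°, groundspeed=46.6 kt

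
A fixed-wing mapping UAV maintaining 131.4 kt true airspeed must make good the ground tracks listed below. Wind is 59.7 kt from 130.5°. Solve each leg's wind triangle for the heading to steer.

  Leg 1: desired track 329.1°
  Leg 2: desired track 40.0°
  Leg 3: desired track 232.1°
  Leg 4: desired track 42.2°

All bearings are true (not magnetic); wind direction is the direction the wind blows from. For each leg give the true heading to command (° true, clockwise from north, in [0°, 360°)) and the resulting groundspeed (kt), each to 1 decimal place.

Leg 1: desired track 329.1°; wind correction +8.3° → command heading 337.4°, groundspeed 186.6 kt
Leg 2: desired track 40.0°; wind correction +27.0° → command heading 67.0°, groundspeed 117.6 kt
Leg 3: desired track 232.1°; wind correction -26.4° → command heading 205.7°, groundspeed 129.7 kt
Leg 4: desired track 42.2°; wind correction +27.0° → command heading 69.2°, groundspeed 115.3 kt

Leg 1: heading=337.4°, groundspeed=186.6 kt
Leg 2: heading=67.0°, groundspeed=117.6 kt
Leg 3: heading=205.7°, groundspeed=129.7 kt
Leg 4: heading=69.2°, groundspeed=115.3 kt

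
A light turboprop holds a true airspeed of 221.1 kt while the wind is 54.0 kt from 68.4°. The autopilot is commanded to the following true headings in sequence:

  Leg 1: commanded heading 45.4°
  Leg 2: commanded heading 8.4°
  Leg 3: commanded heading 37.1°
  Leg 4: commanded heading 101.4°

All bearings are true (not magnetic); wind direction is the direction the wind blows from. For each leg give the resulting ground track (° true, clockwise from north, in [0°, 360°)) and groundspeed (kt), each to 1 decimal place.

Leg 1: track=38.4°, groundspeed=172.7 kt
Leg 2: track=354.9°, groundspeed=199.7 kt
Leg 3: track=28.0°, groundspeed=177.2 kt
Leg 4: track=110.9°, groundspeed=178.3 kt

Leg 1: heading 45.4°; drift -7.0° → track 38.4°, groundspeed 172.7 kt
Leg 2: heading 8.4°; drift -13.5° → track 354.9°, groundspeed 199.7 kt
Leg 3: heading 37.1°; drift -9.1° → track 28.0°, groundspeed 177.2 kt
Leg 4: heading 101.4°; drift +9.5° → track 110.9°, groundspeed 178.3 kt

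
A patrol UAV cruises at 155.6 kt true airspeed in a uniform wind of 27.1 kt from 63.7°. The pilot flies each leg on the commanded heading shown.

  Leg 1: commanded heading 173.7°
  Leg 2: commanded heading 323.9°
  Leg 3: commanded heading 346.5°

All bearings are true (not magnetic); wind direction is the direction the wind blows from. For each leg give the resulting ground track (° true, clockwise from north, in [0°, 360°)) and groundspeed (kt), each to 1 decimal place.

Leg 1: track=182.5°, groundspeed=166.8 kt
Leg 2: track=314.4°, groundspeed=162.4 kt
Leg 3: track=336.5°, groundspeed=151.9 kt

Leg 1: heading 173.7°; drift +8.8° → track 182.5°, groundspeed 166.8 kt
Leg 2: heading 323.9°; drift -9.5° → track 314.4°, groundspeed 162.4 kt
Leg 3: heading 346.5°; drift -10.0° → track 336.5°, groundspeed 151.9 kt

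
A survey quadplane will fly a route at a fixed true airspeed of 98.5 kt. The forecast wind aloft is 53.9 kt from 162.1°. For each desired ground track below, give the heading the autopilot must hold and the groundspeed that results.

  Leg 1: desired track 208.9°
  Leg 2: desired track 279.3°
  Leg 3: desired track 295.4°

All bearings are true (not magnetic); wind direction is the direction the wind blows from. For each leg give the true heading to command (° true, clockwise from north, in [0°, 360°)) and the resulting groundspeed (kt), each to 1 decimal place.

Leg 1: heading=185.4°, groundspeed=53.4 kt
Leg 2: heading=250.2°, groundspeed=110.7 kt
Leg 3: heading=271.9°, groundspeed=127.3 kt

Leg 1: desired track 208.9°; wind correction -23.5° → command heading 185.4°, groundspeed 53.4 kt
Leg 2: desired track 279.3°; wind correction -29.1° → command heading 250.2°, groundspeed 110.7 kt
Leg 3: desired track 295.4°; wind correction -23.5° → command heading 271.9°, groundspeed 127.3 kt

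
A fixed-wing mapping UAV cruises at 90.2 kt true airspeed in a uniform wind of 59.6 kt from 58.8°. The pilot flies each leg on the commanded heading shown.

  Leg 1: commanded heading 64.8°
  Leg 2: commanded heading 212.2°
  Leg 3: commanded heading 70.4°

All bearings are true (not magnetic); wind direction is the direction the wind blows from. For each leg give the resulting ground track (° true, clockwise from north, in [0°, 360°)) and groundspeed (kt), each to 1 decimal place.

Leg 1: track=76.2°, groundspeed=31.5 kt
Leg 2: track=222.7°, groundspeed=146.0 kt
Leg 3: track=91.0°, groundspeed=34.0 kt

Leg 1: heading 64.8°; drift +11.4° → track 76.2°, groundspeed 31.5 kt
Leg 2: heading 212.2°; drift +10.5° → track 222.7°, groundspeed 146.0 kt
Leg 3: heading 70.4°; drift +20.6° → track 91.0°, groundspeed 34.0 kt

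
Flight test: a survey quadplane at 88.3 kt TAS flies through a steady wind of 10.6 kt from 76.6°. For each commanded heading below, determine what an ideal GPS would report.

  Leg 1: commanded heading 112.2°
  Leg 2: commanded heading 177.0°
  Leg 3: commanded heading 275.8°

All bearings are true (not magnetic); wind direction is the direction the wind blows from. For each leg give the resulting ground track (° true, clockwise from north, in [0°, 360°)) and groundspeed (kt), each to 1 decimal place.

Leg 1: track=116.6°, groundspeed=79.9 kt
Leg 2: track=183.6°, groundspeed=90.8 kt
Leg 3: track=273.8°, groundspeed=98.4 kt

Leg 1: heading 112.2°; drift +4.4° → track 116.6°, groundspeed 79.9 kt
Leg 2: heading 177.0°; drift +6.6° → track 183.6°, groundspeed 90.8 kt
Leg 3: heading 275.8°; drift -2.0° → track 273.8°, groundspeed 98.4 kt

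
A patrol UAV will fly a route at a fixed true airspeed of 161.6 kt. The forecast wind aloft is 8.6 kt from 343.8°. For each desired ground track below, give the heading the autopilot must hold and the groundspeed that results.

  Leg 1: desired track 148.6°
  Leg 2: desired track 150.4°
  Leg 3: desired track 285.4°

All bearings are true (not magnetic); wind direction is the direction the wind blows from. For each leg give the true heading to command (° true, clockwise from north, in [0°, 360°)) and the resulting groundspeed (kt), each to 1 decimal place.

Leg 1: heading=147.8°, groundspeed=169.9 kt
Leg 2: heading=149.7°, groundspeed=170.0 kt
Leg 3: heading=288.0°, groundspeed=156.9 kt

Leg 1: desired track 148.6°; wind correction -0.8° → command heading 147.8°, groundspeed 169.9 kt
Leg 2: desired track 150.4°; wind correction -0.7° → command heading 149.7°, groundspeed 170.0 kt
Leg 3: desired track 285.4°; wind correction +2.6° → command heading 288.0°, groundspeed 156.9 kt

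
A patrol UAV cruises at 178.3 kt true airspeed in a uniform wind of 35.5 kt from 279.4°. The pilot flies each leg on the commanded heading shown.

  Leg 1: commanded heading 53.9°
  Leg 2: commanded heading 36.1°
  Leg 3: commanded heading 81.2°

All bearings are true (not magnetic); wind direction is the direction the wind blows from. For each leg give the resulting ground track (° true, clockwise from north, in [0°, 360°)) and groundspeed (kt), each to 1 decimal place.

Leg 1: track=61.0°, groundspeed=204.8 kt
Leg 2: track=45.4°, groundspeed=196.8 kt
Leg 3: track=84.2°, groundspeed=212.3 kt

Leg 1: heading 53.9°; drift +7.1° → track 61.0°, groundspeed 204.8 kt
Leg 2: heading 36.1°; drift +9.3° → track 45.4°, groundspeed 196.8 kt
Leg 3: heading 81.2°; drift +3.0° → track 84.2°, groundspeed 212.3 kt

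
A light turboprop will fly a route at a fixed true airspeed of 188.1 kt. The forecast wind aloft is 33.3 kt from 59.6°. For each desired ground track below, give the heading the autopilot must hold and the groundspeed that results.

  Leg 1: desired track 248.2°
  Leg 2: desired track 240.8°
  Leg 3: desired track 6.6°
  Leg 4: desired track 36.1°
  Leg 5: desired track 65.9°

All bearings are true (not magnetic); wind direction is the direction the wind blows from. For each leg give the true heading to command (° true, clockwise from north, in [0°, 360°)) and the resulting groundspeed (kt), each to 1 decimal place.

Leg 1: heading=249.7°, groundspeed=221.0 kt
Leg 2: heading=241.0°, groundspeed=221.4 kt
Leg 3: heading=14.7°, groundspeed=166.2 kt
Leg 4: heading=40.1°, groundspeed=157.1 kt
Leg 5: heading=64.8°, groundspeed=155.0 kt

Leg 1: desired track 248.2°; wind correction +1.5° → command heading 249.7°, groundspeed 221.0 kt
Leg 2: desired track 240.8°; wind correction +0.2° → command heading 241.0°, groundspeed 221.4 kt
Leg 3: desired track 6.6°; wind correction +8.1° → command heading 14.7°, groundspeed 166.2 kt
Leg 4: desired track 36.1°; wind correction +4.0° → command heading 40.1°, groundspeed 157.1 kt
Leg 5: desired track 65.9°; wind correction -1.1° → command heading 64.8°, groundspeed 155.0 kt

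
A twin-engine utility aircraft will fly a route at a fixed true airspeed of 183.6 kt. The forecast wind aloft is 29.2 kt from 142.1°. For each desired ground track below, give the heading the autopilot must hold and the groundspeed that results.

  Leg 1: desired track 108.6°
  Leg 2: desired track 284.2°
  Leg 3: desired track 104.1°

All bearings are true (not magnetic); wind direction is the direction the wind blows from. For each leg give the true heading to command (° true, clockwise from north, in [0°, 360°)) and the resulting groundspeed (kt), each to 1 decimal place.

Leg 1: desired track 108.6°; wind correction +5.0° → command heading 113.6°, groundspeed 158.5 kt
Leg 2: desired track 284.2°; wind correction -5.6° → command heading 278.6°, groundspeed 205.8 kt
Leg 3: desired track 104.1°; wind correction +5.6° → command heading 109.7°, groundspeed 159.7 kt

Leg 1: heading=113.6°, groundspeed=158.5 kt
Leg 2: heading=278.6°, groundspeed=205.8 kt
Leg 3: heading=109.7°, groundspeed=159.7 kt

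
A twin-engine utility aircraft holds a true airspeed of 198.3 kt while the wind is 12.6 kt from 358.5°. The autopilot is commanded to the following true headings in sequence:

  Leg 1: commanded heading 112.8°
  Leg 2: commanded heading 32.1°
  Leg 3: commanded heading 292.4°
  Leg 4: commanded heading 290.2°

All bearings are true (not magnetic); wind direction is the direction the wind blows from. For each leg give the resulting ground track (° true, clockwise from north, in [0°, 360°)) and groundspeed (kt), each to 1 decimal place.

Leg 1: track=116.0°, groundspeed=203.8 kt
Leg 2: track=34.2°, groundspeed=187.9 kt
Leg 3: track=289.0°, groundspeed=193.5 kt
Leg 4: track=286.7°, groundspeed=194.0 kt

Leg 1: heading 112.8°; drift +3.2° → track 116.0°, groundspeed 203.8 kt
Leg 2: heading 32.1°; drift +2.1° → track 34.2°, groundspeed 187.9 kt
Leg 3: heading 292.4°; drift -3.4° → track 289.0°, groundspeed 193.5 kt
Leg 4: heading 290.2°; drift -3.5° → track 286.7°, groundspeed 194.0 kt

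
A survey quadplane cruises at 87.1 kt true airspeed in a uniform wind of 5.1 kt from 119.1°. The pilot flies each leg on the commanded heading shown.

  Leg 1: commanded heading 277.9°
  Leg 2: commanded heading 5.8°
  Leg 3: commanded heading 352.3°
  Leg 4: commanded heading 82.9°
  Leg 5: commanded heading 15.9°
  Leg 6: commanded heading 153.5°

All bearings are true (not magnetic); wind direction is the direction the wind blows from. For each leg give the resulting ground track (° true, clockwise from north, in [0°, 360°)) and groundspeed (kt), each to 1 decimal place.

Leg 1: track=279.1°, groundspeed=91.9 kt
Leg 2: track=2.8°, groundspeed=89.2 kt
Leg 3: track=349.7°, groundspeed=90.2 kt
Leg 4: track=80.8°, groundspeed=83.0 kt
Leg 5: track=12.7°, groundspeed=88.4 kt
Leg 6: track=155.5°, groundspeed=82.9 kt

Leg 1: heading 277.9°; drift +1.2° → track 279.1°, groundspeed 91.9 kt
Leg 2: heading 5.8°; drift -3.0° → track 2.8°, groundspeed 89.2 kt
Leg 3: heading 352.3°; drift -2.6° → track 349.7°, groundspeed 90.2 kt
Leg 4: heading 82.9°; drift -2.1° → track 80.8°, groundspeed 83.0 kt
Leg 5: heading 15.9°; drift -3.2° → track 12.7°, groundspeed 88.4 kt
Leg 6: heading 153.5°; drift +2.0° → track 155.5°, groundspeed 82.9 kt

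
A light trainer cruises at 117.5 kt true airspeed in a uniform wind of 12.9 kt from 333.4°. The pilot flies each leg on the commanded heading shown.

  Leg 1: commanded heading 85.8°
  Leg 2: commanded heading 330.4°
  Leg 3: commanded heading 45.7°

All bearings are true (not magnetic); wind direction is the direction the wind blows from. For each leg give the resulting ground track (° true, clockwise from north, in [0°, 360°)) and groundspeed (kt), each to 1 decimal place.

Leg 1: heading 85.8°; drift +5.6° → track 91.4°, groundspeed 123.0 kt
Leg 2: heading 330.4°; drift -0.4° → track 330.0°, groundspeed 104.6 kt
Leg 3: heading 45.7°; drift +6.2° → track 51.9°, groundspeed 114.2 kt

Leg 1: track=91.4°, groundspeed=123.0 kt
Leg 2: track=330.0°, groundspeed=104.6 kt
Leg 3: track=51.9°, groundspeed=114.2 kt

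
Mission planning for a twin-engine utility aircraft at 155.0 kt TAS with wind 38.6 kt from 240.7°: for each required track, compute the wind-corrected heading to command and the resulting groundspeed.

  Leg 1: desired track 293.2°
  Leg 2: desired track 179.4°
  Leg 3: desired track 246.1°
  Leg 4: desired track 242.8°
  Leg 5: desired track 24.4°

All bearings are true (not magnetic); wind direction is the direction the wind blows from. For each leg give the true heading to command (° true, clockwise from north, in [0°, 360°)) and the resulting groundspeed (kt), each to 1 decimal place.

Leg 1: desired track 293.2°; wind correction -11.4° → command heading 281.8°, groundspeed 128.4 kt
Leg 2: desired track 179.4°; wind correction +12.6° → command heading 192.0°, groundspeed 132.7 kt
Leg 3: desired track 246.1°; wind correction -1.3° → command heading 244.8°, groundspeed 116.5 kt
Leg 4: desired track 242.8°; wind correction -0.5° → command heading 242.3°, groundspeed 116.4 kt
Leg 5: desired track 24.4°; wind correction -8.5° → command heading 15.9°, groundspeed 184.4 kt

Leg 1: heading=281.8°, groundspeed=128.4 kt
Leg 2: heading=192.0°, groundspeed=132.7 kt
Leg 3: heading=244.8°, groundspeed=116.5 kt
Leg 4: heading=242.3°, groundspeed=116.4 kt
Leg 5: heading=15.9°, groundspeed=184.4 kt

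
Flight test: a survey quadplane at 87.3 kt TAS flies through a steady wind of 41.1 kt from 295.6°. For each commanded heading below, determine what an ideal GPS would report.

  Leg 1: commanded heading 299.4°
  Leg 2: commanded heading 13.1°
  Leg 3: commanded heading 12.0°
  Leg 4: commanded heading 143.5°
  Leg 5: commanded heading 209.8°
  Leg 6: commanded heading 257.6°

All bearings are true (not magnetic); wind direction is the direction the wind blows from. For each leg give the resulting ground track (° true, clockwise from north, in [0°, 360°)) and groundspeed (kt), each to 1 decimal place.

Leg 1: track=302.8°, groundspeed=46.4 kt
Leg 2: track=40.2°, groundspeed=88.1 kt
Leg 3: track=39.2°, groundspeed=87.3 kt
Leg 4: track=134.7°, groundspeed=125.1 kt
Leg 5: track=183.9°, groundspeed=93.7 kt
Leg 6: track=232.9°, groundspeed=60.5 kt

Leg 1: heading 299.4°; drift +3.4° → track 302.8°, groundspeed 46.4 kt
Leg 2: heading 13.1°; drift +27.1° → track 40.2°, groundspeed 88.1 kt
Leg 3: heading 12.0°; drift +27.2° → track 39.2°, groundspeed 87.3 kt
Leg 4: heading 143.5°; drift -8.8° → track 134.7°, groundspeed 125.1 kt
Leg 5: heading 209.8°; drift -25.9° → track 183.9°, groundspeed 93.7 kt
Leg 6: heading 257.6°; drift -24.7° → track 232.9°, groundspeed 60.5 kt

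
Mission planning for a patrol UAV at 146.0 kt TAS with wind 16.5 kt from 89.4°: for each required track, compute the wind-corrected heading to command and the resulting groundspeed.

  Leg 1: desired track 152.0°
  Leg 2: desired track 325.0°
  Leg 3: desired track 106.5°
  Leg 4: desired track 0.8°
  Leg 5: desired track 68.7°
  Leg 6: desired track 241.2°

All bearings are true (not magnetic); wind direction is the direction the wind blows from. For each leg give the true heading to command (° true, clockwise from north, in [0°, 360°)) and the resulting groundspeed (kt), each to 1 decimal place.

Leg 1: heading=146.2°, groundspeed=137.7 kt
Leg 2: heading=330.4°, groundspeed=154.7 kt
Leg 3: heading=104.6°, groundspeed=130.1 kt
Leg 4: heading=7.3°, groundspeed=144.7 kt
Leg 5: heading=71.0°, groundspeed=130.4 kt
Leg 6: heading=238.1°, groundspeed=160.3 kt

Leg 1: desired track 152.0°; wind correction -5.8° → command heading 146.2°, groundspeed 137.7 kt
Leg 2: desired track 325.0°; wind correction +5.4° → command heading 330.4°, groundspeed 154.7 kt
Leg 3: desired track 106.5°; wind correction -1.9° → command heading 104.6°, groundspeed 130.1 kt
Leg 4: desired track 0.8°; wind correction +6.5° → command heading 7.3°, groundspeed 144.7 kt
Leg 5: desired track 68.7°; wind correction +2.3° → command heading 71.0°, groundspeed 130.4 kt
Leg 6: desired track 241.2°; wind correction -3.1° → command heading 238.1°, groundspeed 160.3 kt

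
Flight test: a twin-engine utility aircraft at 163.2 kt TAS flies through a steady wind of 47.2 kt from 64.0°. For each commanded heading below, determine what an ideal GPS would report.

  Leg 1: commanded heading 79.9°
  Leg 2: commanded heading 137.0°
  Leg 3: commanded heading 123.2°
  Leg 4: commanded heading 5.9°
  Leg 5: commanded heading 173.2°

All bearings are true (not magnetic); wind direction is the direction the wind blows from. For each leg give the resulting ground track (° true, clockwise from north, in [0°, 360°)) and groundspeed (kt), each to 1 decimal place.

Leg 1: track=86.2°, groundspeed=118.5 kt
Leg 2: track=153.8°, groundspeed=156.1 kt
Leg 3: track=139.5°, groundspeed=144.8 kt
Leg 4: track=349.7°, groundspeed=143.9 kt
Leg 5: track=187.2°, groundspeed=184.2 kt

Leg 1: heading 79.9°; drift +6.3° → track 86.2°, groundspeed 118.5 kt
Leg 2: heading 137.0°; drift +16.8° → track 153.8°, groundspeed 156.1 kt
Leg 3: heading 123.2°; drift +16.3° → track 139.5°, groundspeed 144.8 kt
Leg 4: heading 5.9°; drift -16.2° → track 349.7°, groundspeed 143.9 kt
Leg 5: heading 173.2°; drift +14.0° → track 187.2°, groundspeed 184.2 kt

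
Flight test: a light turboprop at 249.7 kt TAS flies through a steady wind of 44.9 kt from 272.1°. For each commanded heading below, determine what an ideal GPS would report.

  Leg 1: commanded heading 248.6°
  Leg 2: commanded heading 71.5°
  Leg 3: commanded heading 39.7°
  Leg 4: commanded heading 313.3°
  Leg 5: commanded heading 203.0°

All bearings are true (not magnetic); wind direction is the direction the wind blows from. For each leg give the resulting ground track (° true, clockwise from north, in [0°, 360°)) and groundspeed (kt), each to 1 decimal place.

Leg 1: heading 248.6°; drift -4.9° → track 243.7°, groundspeed 209.3 kt
Leg 2: heading 71.5°; drift +3.1° → track 74.6°, groundspeed 292.2 kt
Leg 3: heading 39.7°; drift +7.3° → track 47.0°, groundspeed 279.4 kt
Leg 4: heading 313.3°; drift +7.8° → track 321.1°, groundspeed 217.9 kt
Leg 5: heading 203.0°; drift -10.2° → track 192.8°, groundspeed 237.4 kt

Leg 1: track=243.7°, groundspeed=209.3 kt
Leg 2: track=74.6°, groundspeed=292.2 kt
Leg 3: track=47.0°, groundspeed=279.4 kt
Leg 4: track=321.1°, groundspeed=217.9 kt
Leg 5: track=192.8°, groundspeed=237.4 kt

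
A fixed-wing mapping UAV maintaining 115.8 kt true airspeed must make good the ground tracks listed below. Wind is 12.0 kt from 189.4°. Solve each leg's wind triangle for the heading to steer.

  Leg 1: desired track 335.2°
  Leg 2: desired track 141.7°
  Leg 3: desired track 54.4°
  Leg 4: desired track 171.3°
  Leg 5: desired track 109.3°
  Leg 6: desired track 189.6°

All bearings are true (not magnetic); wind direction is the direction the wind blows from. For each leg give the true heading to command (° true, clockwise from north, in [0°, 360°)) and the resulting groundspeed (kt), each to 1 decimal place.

Leg 1: desired track 335.2°; wind correction -3.3° → command heading 331.9°, groundspeed 125.5 kt
Leg 2: desired track 141.7°; wind correction +4.4° → command heading 146.1°, groundspeed 107.4 kt
Leg 3: desired track 54.4°; wind correction +4.2° → command heading 58.6°, groundspeed 124.0 kt
Leg 4: desired track 171.3°; wind correction +1.8° → command heading 173.1°, groundspeed 104.3 kt
Leg 5: desired track 109.3°; wind correction +5.9° → command heading 115.2°, groundspeed 113.1 kt
Leg 6: desired track 189.6°; wind correction +0.0° → command heading 189.6°, groundspeed 103.8 kt

Leg 1: heading=331.9°, groundspeed=125.5 kt
Leg 2: heading=146.1°, groundspeed=107.4 kt
Leg 3: heading=58.6°, groundspeed=124.0 kt
Leg 4: heading=173.1°, groundspeed=104.3 kt
Leg 5: heading=115.2°, groundspeed=113.1 kt
Leg 6: heading=189.6°, groundspeed=103.8 kt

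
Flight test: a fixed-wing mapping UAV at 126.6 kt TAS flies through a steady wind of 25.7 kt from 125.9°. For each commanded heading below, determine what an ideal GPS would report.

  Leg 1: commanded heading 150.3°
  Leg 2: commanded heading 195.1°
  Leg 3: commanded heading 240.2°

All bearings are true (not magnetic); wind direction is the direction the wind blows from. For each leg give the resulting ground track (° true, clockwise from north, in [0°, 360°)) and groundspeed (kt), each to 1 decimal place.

Leg 1: heading 150.3°; drift +5.9° → track 156.2°, groundspeed 103.7 kt
Leg 2: heading 195.1°; drift +11.6° → track 206.7°, groundspeed 119.9 kt
Leg 3: heading 240.2°; drift +9.7° → track 249.9°, groundspeed 139.2 kt

Leg 1: track=156.2°, groundspeed=103.7 kt
Leg 2: track=206.7°, groundspeed=119.9 kt
Leg 3: track=249.9°, groundspeed=139.2 kt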